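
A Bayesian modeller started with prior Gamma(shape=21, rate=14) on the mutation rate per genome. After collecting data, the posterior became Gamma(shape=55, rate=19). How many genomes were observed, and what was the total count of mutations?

Gamma–Poisson conjugacy: posterior shape = α + Σxᵢ, posterior rate = β + n.
Matching: Σxᵢ = 55 − 21 = 34 and n = 19 − 14 = 5.

n = 5 genomes with total 34 mutations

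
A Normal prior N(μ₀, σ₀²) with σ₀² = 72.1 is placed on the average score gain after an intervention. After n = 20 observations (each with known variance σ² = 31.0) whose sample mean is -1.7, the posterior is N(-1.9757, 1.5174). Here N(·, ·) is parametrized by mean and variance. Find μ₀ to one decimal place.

The posterior mean is a precision-weighted average: μ_n = (τ₀μ₀ + τ_data·x̄)/(τ₀+τ_data), with τ₀=1/σ₀² and τ_data=n/σ².
Here τ₀ = 1/72.1 = 0.013870 and τ_data = 20/31.0 = 0.645161, so τ_n = 0.659031.
Rearranging for μ₀: μ₀ = (μ_n·τ_n − τ_data·x̄)/τ₀ = (-1.9757·0.659031 − 0.645161·-1.7) / 0.013870 = -0.205274/0.013870 ≈ -14.8.

μ₀ = -14.8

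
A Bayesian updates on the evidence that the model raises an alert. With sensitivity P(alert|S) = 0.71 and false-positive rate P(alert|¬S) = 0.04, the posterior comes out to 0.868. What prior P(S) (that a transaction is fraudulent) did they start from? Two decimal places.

In odds form, posterior odds = prior odds × likelihood ratio, so prior odds = posterior odds ÷ LR.
Posterior odds = 0.868/(1−0.868) = 6.5758. LR = 0.71/0.04 = 17.7500.
Prior odds = 6.5758/17.7500 = 0.3705, so P(S) = 0.3705/(1+0.3705) ≈ 0.27.

P(S) = 0.27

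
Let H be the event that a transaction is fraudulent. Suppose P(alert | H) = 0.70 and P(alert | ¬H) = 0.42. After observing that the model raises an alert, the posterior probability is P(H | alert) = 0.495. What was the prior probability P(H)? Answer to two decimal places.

P(H) = 0.37

Bayes' rule in odds form gives O(H|E) = O(H)·[P(E|H)/P(E|¬H)], hence O(H) = O(H|E)/LR.
Posterior odds = 0.495/(1−0.495) = 0.9802. LR = 0.70/0.42 = 1.6667.
Prior odds = 0.9802/1.6667 = 0.5881, so P(H) = 0.5881/(1+0.5881) ≈ 0.37.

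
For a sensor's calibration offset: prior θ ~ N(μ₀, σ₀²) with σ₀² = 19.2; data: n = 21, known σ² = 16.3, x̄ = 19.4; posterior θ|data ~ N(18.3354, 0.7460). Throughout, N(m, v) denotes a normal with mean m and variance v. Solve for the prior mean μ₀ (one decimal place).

μ₀ = -8.0

With known observation variance, the Normal–Normal posterior has precision τ_n = τ₀ + n/σ² and mean μ_n = (τ₀μ₀ + (n/σ²)x̄)/τ_n.
Here τ₀ = 1/19.2 = 0.052083 and τ_data = 21/16.3 = 1.288344, so τ_n = 1.340427.
Rearranging for μ₀: μ₀ = (μ_n·τ_n − τ_data·x̄)/τ₀ = (18.3354·1.340427 − 1.288344·19.4) / 0.052083 = -0.416608/0.052083 ≈ -8.0.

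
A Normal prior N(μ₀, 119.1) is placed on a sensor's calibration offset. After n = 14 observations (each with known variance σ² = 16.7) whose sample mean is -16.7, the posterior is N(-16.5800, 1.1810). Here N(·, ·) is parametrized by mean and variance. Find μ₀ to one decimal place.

With known observation variance, the Normal–Normal posterior has precision τ_n = τ₀ + n/σ² and mean μ_n = (τ₀μ₀ + (n/σ²)x̄)/τ_n.
Here τ₀ = 1/119.1 = 0.008396 and τ_data = 14/16.7 = 0.838323, so τ_n = 0.846719.
Rearranging for μ₀: μ₀ = (μ_n·τ_n − τ_data·x̄)/τ₀ = (-16.5800·0.846719 − 0.838323·-16.7) / 0.008396 = -0.038607/0.008396 ≈ -4.6.

μ₀ = -4.6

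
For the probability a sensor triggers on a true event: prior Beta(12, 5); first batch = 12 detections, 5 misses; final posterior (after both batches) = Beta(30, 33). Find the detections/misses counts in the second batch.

Sequential conjugate updates are equivalent to a single update on the pooled data, so total successes = posterior α − prior α and total failures = posterior β − prior β.
Total across both batches: 30−12=18 detections, 33−5=28 misses.
Subtract the first batch: 18−12=6 detections and 28−5=23 misses.

6 detections and 23 misses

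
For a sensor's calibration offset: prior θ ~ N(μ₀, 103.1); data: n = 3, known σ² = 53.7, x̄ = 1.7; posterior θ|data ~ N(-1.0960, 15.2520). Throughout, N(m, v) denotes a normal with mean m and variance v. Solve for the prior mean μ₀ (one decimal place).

The posterior mean is a precision-weighted average: μ_n = (τ₀μ₀ + τ_data·x̄)/(τ₀+τ_data), with τ₀=1/σ₀² and τ_data=n/σ².
Here τ₀ = 1/103.1 = 0.009699 and τ_data = 3/53.7 = 0.055866, so τ_n = 0.065565.
Rearranging for μ₀: μ₀ = (μ_n·τ_n − τ_data·x̄)/τ₀ = (-1.0960·0.065565 − 0.055866·1.7) / 0.009699 = -0.166831/0.009699 ≈ -17.2.

μ₀ = -17.2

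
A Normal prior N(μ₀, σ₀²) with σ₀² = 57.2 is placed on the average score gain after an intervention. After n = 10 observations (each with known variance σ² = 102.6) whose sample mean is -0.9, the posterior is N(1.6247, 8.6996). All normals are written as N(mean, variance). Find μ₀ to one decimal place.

The posterior mean is a precision-weighted average: μ_n = (τ₀μ₀ + τ_data·x̄)/(τ₀+τ_data), with τ₀=1/σ₀² and τ_data=n/σ².
Here τ₀ = 1/57.2 = 0.017483 and τ_data = 10/102.6 = 0.097466, so τ_n = 0.114949.
Rearranging for μ₀: μ₀ = (μ_n·τ_n − τ_data·x̄)/τ₀ = (1.6247·0.114949 − 0.097466·-0.9) / 0.017483 = 0.274477/0.017483 ≈ 15.7.

μ₀ = 15.7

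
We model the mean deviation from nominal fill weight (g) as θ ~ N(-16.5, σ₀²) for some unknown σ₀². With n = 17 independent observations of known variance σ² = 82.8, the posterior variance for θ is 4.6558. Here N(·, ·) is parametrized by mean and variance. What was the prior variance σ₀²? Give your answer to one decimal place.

For the Normal–Normal model with known σ², precisions add: τ_n = τ₀ + n/σ².
So 1/σ₀² = 1/4.6558 − 17/82.8 = 0.214786 − 0.205314 = 0.009472.
Hence σ₀² = 1/0.009472 ≈ 105.6.

σ₀² = 105.6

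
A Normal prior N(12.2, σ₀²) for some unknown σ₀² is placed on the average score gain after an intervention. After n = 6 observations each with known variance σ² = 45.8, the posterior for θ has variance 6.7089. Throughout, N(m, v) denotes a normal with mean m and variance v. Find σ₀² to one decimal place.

Posterior precision equals prior precision plus data precision: 1/σ_n² = 1/σ₀² + n/σ².
So 1/σ₀² = 1/6.7089 − 6/45.8 = 0.149056 − 0.131004 = 0.018052.
Hence σ₀² = 1/0.018052 ≈ 55.4.

σ₀² = 55.4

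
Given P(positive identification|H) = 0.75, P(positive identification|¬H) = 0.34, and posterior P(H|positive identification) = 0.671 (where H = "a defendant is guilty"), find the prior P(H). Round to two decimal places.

P(H) = 0.48

In odds form, posterior odds = prior odds × likelihood ratio, so prior odds = posterior odds ÷ LR.
Posterior odds = 0.671/(1−0.671) = 2.0395. LR = 0.75/0.34 = 2.2059.
Prior odds = 2.0395/2.2059 = 0.9246, so P(H) = 0.9246/(1+0.9246) ≈ 0.48.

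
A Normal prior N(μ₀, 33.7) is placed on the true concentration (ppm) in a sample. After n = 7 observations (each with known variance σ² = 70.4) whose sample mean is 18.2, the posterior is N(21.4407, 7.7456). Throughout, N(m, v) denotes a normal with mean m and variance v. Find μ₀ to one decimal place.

μ₀ = 32.3

The posterior mean is a precision-weighted average: μ_n = (τ₀μ₀ + τ_data·x̄)/(τ₀+τ_data), with τ₀=1/σ₀² and τ_data=n/σ².
Here τ₀ = 1/33.7 = 0.029674 and τ_data = 7/70.4 = 0.099432, so τ_n = 0.129106.
Rearranging for μ₀: μ₀ = (μ_n·τ_n − τ_data·x̄)/τ₀ = (21.4407·0.129106 − 0.099432·18.2) / 0.029674 = 0.958461/0.029674 ≈ 32.3.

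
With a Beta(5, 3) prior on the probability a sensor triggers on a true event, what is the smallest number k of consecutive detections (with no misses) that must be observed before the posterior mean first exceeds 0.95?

k = 53

After k detections and 0 misses the posterior is Beta(5+k, 3), with mean (5+k)/(5+3+k).
Set (5+k)/(8+k) > 0.95 and solve: k > (0.95·8 − 5)/(1 − 0.95) = 52.000.
The smallest integer exceeding 52.000 is 53, and checking k=53: (58)/(61) = 0.9508 > 0.95.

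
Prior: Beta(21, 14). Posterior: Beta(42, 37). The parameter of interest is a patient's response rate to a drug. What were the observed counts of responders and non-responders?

Beta is conjugate to the binomial likelihood: posterior = Beta(α+s, β+f).
Match parameters: s=42−21=21, f=37−14=23.

21 responders and 23 non-responders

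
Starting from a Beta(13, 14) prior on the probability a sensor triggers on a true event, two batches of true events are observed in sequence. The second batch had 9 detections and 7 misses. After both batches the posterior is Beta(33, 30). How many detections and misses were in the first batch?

Because Beta–binomial updating is additive in the counts, the combined data contributed (α_post−α_prior, β_post−β_prior) successes and failures.
Total across both batches: 33−13=20 detections, 30−14=16 misses.
Subtract the second batch: 20−9=11 detections and 16−7=9 misses.

11 detections and 9 misses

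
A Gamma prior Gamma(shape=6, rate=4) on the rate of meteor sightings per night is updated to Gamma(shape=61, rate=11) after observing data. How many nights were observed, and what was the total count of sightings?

n = 7 nights with total 55 sightings

A Gamma(α, β) prior (rate parametrization) on a Poisson rate with n observations summing to S gives posterior Gamma(α+S, β+n).
Matching: Σxᵢ = 61 − 6 = 55 and n = 11 − 4 = 7.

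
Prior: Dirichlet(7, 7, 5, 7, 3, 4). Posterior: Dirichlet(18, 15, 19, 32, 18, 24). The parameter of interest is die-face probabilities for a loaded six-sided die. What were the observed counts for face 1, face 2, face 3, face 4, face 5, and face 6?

counts (11, 8, 14, 25, 15, 20)

For a Dirichlet(α) prior with multinomial counts c, the posterior is Dirichlet(α + c) componentwise.
Counts are posterior − prior componentwise: 18−7=11, 15−7=8, 19−5=14, 32−7=25, 18−3=15, 24−4=20.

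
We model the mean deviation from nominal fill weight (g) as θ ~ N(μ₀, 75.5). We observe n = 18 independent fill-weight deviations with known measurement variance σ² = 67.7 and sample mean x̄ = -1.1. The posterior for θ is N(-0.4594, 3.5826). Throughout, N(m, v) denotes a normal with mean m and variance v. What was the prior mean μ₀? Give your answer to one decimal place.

μ₀ = 12.4

With known observation variance, the Normal–Normal posterior has precision τ_n = τ₀ + n/σ² and mean μ_n = (τ₀μ₀ + (n/σ²)x̄)/τ_n.
Here τ₀ = 1/75.5 = 0.013245 and τ_data = 18/67.7 = 0.265879, so τ_n = 0.279124.
Rearranging for μ₀: μ₀ = (μ_n·τ_n − τ_data·x̄)/τ₀ = (-0.4594·0.279124 − 0.265879·-1.1) / 0.013245 = 0.164237/0.013245 ≈ 12.4.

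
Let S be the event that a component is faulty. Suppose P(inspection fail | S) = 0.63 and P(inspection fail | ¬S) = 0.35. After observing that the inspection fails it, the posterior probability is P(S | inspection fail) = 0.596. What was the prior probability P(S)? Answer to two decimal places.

P(S) = 0.45

Bayes' rule in odds form gives O(S|E) = O(S)·[P(E|S)/P(E|¬S)], hence O(S) = O(S|E)/LR.
Posterior odds = 0.596/(1−0.596) = 1.4752. LR = 0.63/0.35 = 1.8000.
Prior odds = 1.4752/1.8000 = 0.8196, so P(S) = 0.8196/(1+0.8196) ≈ 0.45.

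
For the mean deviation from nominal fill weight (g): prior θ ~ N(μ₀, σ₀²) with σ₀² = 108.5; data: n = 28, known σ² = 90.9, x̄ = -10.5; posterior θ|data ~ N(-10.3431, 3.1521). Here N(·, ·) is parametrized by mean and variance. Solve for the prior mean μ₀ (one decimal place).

μ₀ = -5.1

The posterior mean is a precision-weighted average: μ_n = (τ₀μ₀ + τ_data·x̄)/(τ₀+τ_data), with τ₀=1/σ₀² and τ_data=n/σ².
Here τ₀ = 1/108.5 = 0.009217 and τ_data = 28/90.9 = 0.308031, so τ_n = 0.317248.
Rearranging for μ₀: μ₀ = (μ_n·τ_n − τ_data·x̄)/τ₀ = (-10.3431·0.317248 − 0.308031·-10.5) / 0.009217 = -0.047002/0.009217 ≈ -5.1.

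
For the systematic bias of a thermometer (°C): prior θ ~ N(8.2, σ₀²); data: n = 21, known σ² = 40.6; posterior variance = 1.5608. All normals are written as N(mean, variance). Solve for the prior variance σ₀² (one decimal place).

σ₀² = 8.1

Posterior precision equals prior precision plus data precision: 1/σ_n² = 1/σ₀² + n/σ².
So 1/σ₀² = 1/1.5608 − 21/40.6 = 0.640697 − 0.517241 = 0.123456.
Hence σ₀² = 1/0.123456 ≈ 8.1.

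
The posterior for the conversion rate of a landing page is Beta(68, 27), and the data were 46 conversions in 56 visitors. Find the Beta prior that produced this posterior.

A Beta(a, b) prior with s successes and f failures in binomial data gives a Beta(a+s, b+f) posterior.
Subtract the data counts: 68−46=22, 27−10=17.

Beta(22, 17)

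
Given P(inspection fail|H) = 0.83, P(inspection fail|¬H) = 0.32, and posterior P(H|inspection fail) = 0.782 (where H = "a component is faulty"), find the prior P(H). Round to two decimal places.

P(H) = 0.58

Bayes' rule in odds form gives O(H|E) = O(H)·[P(E|H)/P(E|¬H)], hence O(H) = O(H|E)/LR.
Posterior odds = 0.782/(1−0.782) = 3.5872. LR = 0.83/0.32 = 2.5938.
Prior odds = 3.5872/2.5938 = 1.3830, so P(H) = 1.3830/(1+1.3830) ≈ 0.58.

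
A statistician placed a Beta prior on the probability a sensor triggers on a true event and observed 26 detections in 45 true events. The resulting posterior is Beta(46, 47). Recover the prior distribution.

A Beta(a, b) prior with s successes and f failures in binomial data gives a Beta(a+s, b+f) posterior.
Subtract the data counts: 46−26=20, 47−19=28.

Beta(20, 28)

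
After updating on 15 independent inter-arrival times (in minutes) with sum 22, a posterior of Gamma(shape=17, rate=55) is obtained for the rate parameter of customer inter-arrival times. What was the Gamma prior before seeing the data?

For an exponential likelihood with a Gamma(α, β) prior on the rate, n observations with total T give posterior Gamma(α+n, β+T).
So α = 17 − 15 = 2 and β = 55 − 22 = 33.

Gamma(shape=2, rate=33)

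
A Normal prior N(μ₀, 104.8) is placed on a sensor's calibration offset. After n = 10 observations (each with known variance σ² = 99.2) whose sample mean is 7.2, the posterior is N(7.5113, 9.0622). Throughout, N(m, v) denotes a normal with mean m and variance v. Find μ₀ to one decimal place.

With known observation variance, the Normal–Normal posterior has precision τ_n = τ₀ + n/σ² and mean μ_n = (τ₀μ₀ + (n/σ²)x̄)/τ_n.
Here τ₀ = 1/104.8 = 0.009542 and τ_data = 10/99.2 = 0.100806, so τ_n = 0.110348.
Rearranging for μ₀: μ₀ = (μ_n·τ_n − τ_data·x̄)/τ₀ = (7.5113·0.110348 − 0.100806·7.2) / 0.009542 = 0.103054/0.009542 ≈ 10.8.

μ₀ = 10.8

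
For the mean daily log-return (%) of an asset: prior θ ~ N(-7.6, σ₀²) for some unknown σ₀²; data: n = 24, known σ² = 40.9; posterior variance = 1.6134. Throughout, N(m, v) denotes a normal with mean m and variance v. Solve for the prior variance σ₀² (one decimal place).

Posterior precision equals prior precision plus data precision: 1/σ_n² = 1/σ₀² + n/σ².
So 1/σ₀² = 1/1.6134 − 24/40.9 = 0.619809 − 0.586797 = 0.033012.
Hence σ₀² = 1/0.033012 ≈ 30.3.

σ₀² = 30.3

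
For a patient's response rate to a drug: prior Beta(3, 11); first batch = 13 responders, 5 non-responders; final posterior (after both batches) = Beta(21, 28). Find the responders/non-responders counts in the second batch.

5 responders and 12 non-responders

Because Beta–binomial updating is additive in the counts, the combined data contributed (α_post−α_prior, β_post−β_prior) successes and failures.
Total across both batches: 21−3=18 responders, 28−11=17 non-responders.
Subtract the first batch: 18−13=5 responders and 17−5=12 non-responders.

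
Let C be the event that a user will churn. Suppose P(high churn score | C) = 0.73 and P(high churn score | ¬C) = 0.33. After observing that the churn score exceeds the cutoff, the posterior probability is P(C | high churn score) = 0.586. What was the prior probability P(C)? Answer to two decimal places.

Bayes' rule in odds form gives O(C|E) = O(C)·[P(E|C)/P(E|¬C)], hence O(C) = O(C|E)/LR.
Posterior odds = 0.586/(1−0.586) = 1.4155. LR = 0.73/0.33 = 2.2121.
Prior odds = 1.4155/2.2121 = 0.6399, so P(C) = 0.6399/(1+0.6399) ≈ 0.39.

P(C) = 0.39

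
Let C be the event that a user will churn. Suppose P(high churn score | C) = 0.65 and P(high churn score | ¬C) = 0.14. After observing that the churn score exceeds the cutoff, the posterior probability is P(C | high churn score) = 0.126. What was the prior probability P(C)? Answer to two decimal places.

P(C) = 0.03

In odds form, posterior odds = prior odds × likelihood ratio, so prior odds = posterior odds ÷ LR.
Posterior odds = 0.126/(1−0.126) = 0.1442. LR = 0.65/0.14 = 4.6429.
Prior odds = 0.1442/4.6429 = 0.0311, so P(C) = 0.0311/(1+0.0311) ≈ 0.03.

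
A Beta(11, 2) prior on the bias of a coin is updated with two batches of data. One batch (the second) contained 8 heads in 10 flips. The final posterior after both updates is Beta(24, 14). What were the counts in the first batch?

5 heads and 10 tails

Sequential conjugate updates are equivalent to a single update on the pooled data, so total successes = posterior α − prior α and total failures = posterior β − prior β.
Total across both batches: 24−11=13 heads, 14−2=12 tails.
Subtract the second batch: 13−8=5 heads and 12−2=10 tails.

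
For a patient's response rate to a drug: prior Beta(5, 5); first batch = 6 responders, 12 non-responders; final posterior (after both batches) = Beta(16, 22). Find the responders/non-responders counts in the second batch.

5 responders and 5 non-responders

Sequential conjugate updates are equivalent to a single update on the pooled data, so total successes = posterior α − prior α and total failures = posterior β − prior β.
Total across both batches: 16−5=11 responders, 22−5=17 non-responders.
Subtract the first batch: 11−6=5 responders and 17−12=5 non-responders.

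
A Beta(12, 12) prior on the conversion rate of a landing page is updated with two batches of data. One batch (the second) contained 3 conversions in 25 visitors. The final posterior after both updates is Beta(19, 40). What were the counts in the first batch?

Sequential conjugate updates are equivalent to a single update on the pooled data, so total successes = posterior α − prior α and total failures = posterior β − prior β.
Total across both batches: 19−12=7 conversions, 40−12=28 bounces.
Subtract the second batch: 7−3=4 conversions and 28−22=6 bounces.

4 conversions and 6 bounces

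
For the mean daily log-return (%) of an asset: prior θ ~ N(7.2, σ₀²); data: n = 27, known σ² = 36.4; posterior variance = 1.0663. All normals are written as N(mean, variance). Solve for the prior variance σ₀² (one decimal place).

σ₀² = 5.1

Posterior precision equals prior precision plus data precision: 1/σ_n² = 1/σ₀² + n/σ².
So 1/σ₀² = 1/1.0663 − 27/36.4 = 0.937822 − 0.741758 = 0.196064.
Hence σ₀² = 1/0.196064 ≈ 5.1.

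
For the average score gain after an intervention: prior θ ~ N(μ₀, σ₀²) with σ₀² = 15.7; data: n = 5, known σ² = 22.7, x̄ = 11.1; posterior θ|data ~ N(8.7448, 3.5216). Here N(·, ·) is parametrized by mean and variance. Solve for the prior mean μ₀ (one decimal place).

The posterior mean is a precision-weighted average: μ_n = (τ₀μ₀ + τ_data·x̄)/(τ₀+τ_data), with τ₀=1/σ₀² and τ_data=n/σ².
Here τ₀ = 1/15.7 = 0.063694 and τ_data = 5/22.7 = 0.220264, so τ_n = 0.283958.
Rearranging for μ₀: μ₀ = (μ_n·τ_n − τ_data·x̄)/τ₀ = (8.7448·0.283958 − 0.220264·11.1) / 0.063694 = 0.038226/0.063694 ≈ 0.6.

μ₀ = 0.6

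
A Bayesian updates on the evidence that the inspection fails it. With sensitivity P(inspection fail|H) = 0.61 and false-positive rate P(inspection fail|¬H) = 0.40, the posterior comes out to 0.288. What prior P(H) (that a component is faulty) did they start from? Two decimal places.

P(H) = 0.21

Bayes' rule in odds form gives O(H|E) = O(H)·[P(E|H)/P(E|¬H)], hence O(H) = O(H|E)/LR.
Posterior odds = 0.288/(1−0.288) = 0.4045. LR = 0.61/0.40 = 1.5250.
Prior odds = 0.4045/1.5250 = 0.2652, so P(H) = 0.2652/(1+0.2652) ≈ 0.21.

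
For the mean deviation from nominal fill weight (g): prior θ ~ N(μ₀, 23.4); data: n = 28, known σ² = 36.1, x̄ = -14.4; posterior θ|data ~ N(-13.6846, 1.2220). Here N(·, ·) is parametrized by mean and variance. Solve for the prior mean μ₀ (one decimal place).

μ₀ = -0.7

With known observation variance, the Normal–Normal posterior has precision τ_n = τ₀ + n/σ² and mean μ_n = (τ₀μ₀ + (n/σ²)x̄)/τ_n.
Here τ₀ = 1/23.4 = 0.042735 and τ_data = 28/36.1 = 0.775623, so τ_n = 0.818358.
Rearranging for μ₀: μ₀ = (μ_n·τ_n − τ_data·x̄)/τ₀ = (-13.6846·0.818358 − 0.775623·-14.4) / 0.042735 = -0.029931/0.042735 ≈ -0.7.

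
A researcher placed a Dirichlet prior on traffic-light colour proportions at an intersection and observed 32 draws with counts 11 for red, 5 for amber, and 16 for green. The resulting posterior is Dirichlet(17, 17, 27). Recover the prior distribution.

For a Dirichlet(α) prior with multinomial counts c, the posterior is Dirichlet(α + c) componentwise.
Subtract each count from the matching posterior parameter: 17−11=6, 17−5=12, 27−16=11.

Dirichlet(6, 12, 11)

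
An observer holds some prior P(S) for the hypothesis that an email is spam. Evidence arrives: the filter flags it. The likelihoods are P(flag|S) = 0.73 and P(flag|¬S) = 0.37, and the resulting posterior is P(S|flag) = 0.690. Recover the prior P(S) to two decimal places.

P(S) = 0.53

Bayes' rule in odds form gives O(S|E) = O(S)·[P(E|S)/P(E|¬S)], hence O(S) = O(S|E)/LR.
Posterior odds = 0.690/(1−0.690) = 2.2258. LR = 0.73/0.37 = 1.9730.
Prior odds = 2.2258/1.9730 = 1.1281, so P(S) = 1.1281/(1+1.1281) ≈ 0.53.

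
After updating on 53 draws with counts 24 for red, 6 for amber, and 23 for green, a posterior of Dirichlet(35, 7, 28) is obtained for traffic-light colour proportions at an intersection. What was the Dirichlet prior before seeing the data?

For a Dirichlet(α) prior with multinomial counts c, the posterior is Dirichlet(α + c) componentwise.
Subtract each count from the matching posterior parameter: 35−24=11, 7−6=1, 28−23=5.

Dirichlet(11, 1, 5)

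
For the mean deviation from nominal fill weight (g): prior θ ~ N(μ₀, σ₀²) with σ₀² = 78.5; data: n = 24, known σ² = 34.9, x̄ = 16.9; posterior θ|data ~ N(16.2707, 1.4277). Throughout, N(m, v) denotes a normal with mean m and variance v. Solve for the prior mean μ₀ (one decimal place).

μ₀ = -17.7

With known observation variance, the Normal–Normal posterior has precision τ_n = τ₀ + n/σ² and mean μ_n = (τ₀μ₀ + (n/σ²)x̄)/τ_n.
Here τ₀ = 1/78.5 = 0.012739 and τ_data = 24/34.9 = 0.687679, so τ_n = 0.700418.
Rearranging for μ₀: μ₀ = (μ_n·τ_n − τ_data·x̄)/τ₀ = (16.2707·0.700418 − 0.687679·16.9) / 0.012739 = -0.225484/0.012739 ≈ -17.7.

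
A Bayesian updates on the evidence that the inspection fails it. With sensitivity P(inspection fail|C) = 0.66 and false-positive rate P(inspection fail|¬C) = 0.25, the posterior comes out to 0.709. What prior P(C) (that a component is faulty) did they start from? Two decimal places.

In odds form, posterior odds = prior odds × likelihood ratio, so prior odds = posterior odds ÷ LR.
Posterior odds = 0.709/(1−0.709) = 2.4364. LR = 0.66/0.25 = 2.6400.
Prior odds = 2.4364/2.6400 = 0.9229, so P(C) = 0.9229/(1+0.9229) ≈ 0.48.

P(C) = 0.48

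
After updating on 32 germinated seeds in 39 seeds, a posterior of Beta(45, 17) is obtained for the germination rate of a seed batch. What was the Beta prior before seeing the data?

Under Beta–binomial conjugacy the posterior parameters are (a+s, b+f).
Subtract the data counts: 45−32=13, 17−7=10.

Beta(13, 10)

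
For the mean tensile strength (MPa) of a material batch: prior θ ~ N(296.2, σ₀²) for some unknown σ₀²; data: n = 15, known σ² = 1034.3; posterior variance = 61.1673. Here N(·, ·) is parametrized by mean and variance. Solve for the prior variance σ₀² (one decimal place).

Posterior precision equals prior precision plus data precision: 1/σ_n² = 1/σ₀² + n/σ².
So 1/σ₀² = 1/61.1673 − 15/1034.3 = 0.016349 − 0.014503 = 0.001846.
Hence σ₀² = 1/0.001846 ≈ 541.7.

σ₀² = 541.7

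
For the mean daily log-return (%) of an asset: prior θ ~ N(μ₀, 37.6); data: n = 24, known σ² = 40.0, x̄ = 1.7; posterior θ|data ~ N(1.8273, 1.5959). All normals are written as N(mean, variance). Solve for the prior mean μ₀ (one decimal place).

μ₀ = 4.7

The posterior mean is a precision-weighted average: μ_n = (τ₀μ₀ + τ_data·x̄)/(τ₀+τ_data), with τ₀=1/σ₀² and τ_data=n/σ².
Here τ₀ = 1/37.6 = 0.026596 and τ_data = 24/40.0 = 0.600000, so τ_n = 0.626596.
Rearranging for μ₀: μ₀ = (μ_n·τ_n − τ_data·x̄)/τ₀ = (1.8273·0.626596 − 0.600000·1.7) / 0.026596 = 0.124979/0.026596 ≈ 4.7.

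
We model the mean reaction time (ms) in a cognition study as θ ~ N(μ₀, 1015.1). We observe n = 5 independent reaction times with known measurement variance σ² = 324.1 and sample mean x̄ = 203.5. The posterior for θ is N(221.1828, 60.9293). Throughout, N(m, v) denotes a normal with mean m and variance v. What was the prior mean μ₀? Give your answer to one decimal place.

μ₀ = 498.1

The posterior mean is a precision-weighted average: μ_n = (τ₀μ₀ + τ_data·x̄)/(τ₀+τ_data), with τ₀=1/σ₀² and τ_data=n/σ².
Here τ₀ = 1/1015.1 = 0.000985 and τ_data = 5/324.1 = 0.015427, so τ_n = 0.016412.
Rearranging for μ₀: μ₀ = (μ_n·τ_n − τ_data·x̄)/τ₀ = (221.1828·0.016412 − 0.015427·203.5) / 0.000985 = 0.490658/0.000985 ≈ 498.1.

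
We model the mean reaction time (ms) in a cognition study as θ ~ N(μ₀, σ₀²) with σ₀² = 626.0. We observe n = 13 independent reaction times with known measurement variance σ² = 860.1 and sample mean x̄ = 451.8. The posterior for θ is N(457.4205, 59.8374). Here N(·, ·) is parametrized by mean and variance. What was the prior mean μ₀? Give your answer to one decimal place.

With known observation variance, the Normal–Normal posterior has precision τ_n = τ₀ + n/σ² and mean μ_n = (τ₀μ₀ + (n/σ²)x̄)/τ_n.
Here τ₀ = 1/626.0 = 0.001597 and τ_data = 13/860.1 = 0.015115, so τ_n = 0.016712.
Rearranging for μ₀: μ₀ = (μ_n·τ_n − τ_data·x̄)/τ₀ = (457.4205·0.016712 − 0.015115·451.8) / 0.001597 = 0.815454/0.001597 ≈ 510.6.

μ₀ = 510.6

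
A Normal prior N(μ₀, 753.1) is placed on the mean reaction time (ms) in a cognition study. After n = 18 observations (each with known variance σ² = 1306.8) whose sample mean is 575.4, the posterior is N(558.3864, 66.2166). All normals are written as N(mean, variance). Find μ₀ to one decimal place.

With known observation variance, the Normal–Normal posterior has precision τ_n = τ₀ + n/σ² and mean μ_n = (τ₀μ₀ + (n/σ²)x̄)/τ_n.
Here τ₀ = 1/753.1 = 0.001328 and τ_data = 18/1306.8 = 0.013774, so τ_n = 0.015102.
Rearranging for μ₀: μ₀ = (μ_n·τ_n − τ_data·x̄)/τ₀ = (558.3864·0.015102 − 0.013774·575.4) / 0.001328 = 0.507192/0.001328 ≈ 381.9.

μ₀ = 381.9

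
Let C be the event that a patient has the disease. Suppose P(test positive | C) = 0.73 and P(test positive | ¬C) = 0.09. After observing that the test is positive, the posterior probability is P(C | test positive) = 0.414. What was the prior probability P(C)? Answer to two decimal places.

P(C) = 0.08

In odds form, posterior odds = prior odds × likelihood ratio, so prior odds = posterior odds ÷ LR.
Posterior odds = 0.414/(1−0.414) = 0.7065. LR = 0.73/0.09 = 8.1111.
Prior odds = 0.7065/8.1111 = 0.0871, so P(C) = 0.0871/(1+0.0871) ≈ 0.08.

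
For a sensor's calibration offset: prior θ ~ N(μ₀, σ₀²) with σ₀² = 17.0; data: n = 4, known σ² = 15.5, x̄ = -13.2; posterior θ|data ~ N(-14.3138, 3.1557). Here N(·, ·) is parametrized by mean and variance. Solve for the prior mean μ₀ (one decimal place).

μ₀ = -19.2

The posterior mean is a precision-weighted average: μ_n = (τ₀μ₀ + τ_data·x̄)/(τ₀+τ_data), with τ₀=1/σ₀² and τ_data=n/σ².
Here τ₀ = 1/17.0 = 0.058824 and τ_data = 4/15.5 = 0.258065, so τ_n = 0.316889.
Rearranging for μ₀: μ₀ = (μ_n·τ_n − τ_data·x̄)/τ₀ = (-14.3138·0.316889 − 0.258065·-13.2) / 0.058824 = -1.129428/0.058824 ≈ -19.2.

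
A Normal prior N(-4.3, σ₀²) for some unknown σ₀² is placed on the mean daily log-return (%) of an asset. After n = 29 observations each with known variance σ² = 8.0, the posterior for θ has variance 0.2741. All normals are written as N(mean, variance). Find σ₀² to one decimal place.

σ₀² = 42.9

For the Normal–Normal model with known σ², precisions add: τ_n = τ₀ + n/σ².
So 1/σ₀² = 1/0.2741 − 29/8.0 = 3.648304 − 3.625000 = 0.023304.
Hence σ₀² = 1/0.023304 ≈ 42.9.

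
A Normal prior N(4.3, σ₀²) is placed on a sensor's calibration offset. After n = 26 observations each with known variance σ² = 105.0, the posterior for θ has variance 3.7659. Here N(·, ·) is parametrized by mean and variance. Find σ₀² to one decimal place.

σ₀² = 55.8

Posterior precision equals prior precision plus data precision: 1/σ_n² = 1/σ₀² + n/σ².
So 1/σ₀² = 1/3.7659 − 26/105.0 = 0.265541 − 0.247619 = 0.017922.
Hence σ₀² = 1/0.017922 ≈ 55.8.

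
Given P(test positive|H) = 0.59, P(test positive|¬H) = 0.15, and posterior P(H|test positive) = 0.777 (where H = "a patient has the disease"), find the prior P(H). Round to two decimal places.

In odds form, posterior odds = prior odds × likelihood ratio, so prior odds = posterior odds ÷ LR.
Posterior odds = 0.777/(1−0.777) = 3.4843. LR = 0.59/0.15 = 3.9333.
Prior odds = 3.4843/3.9333 = 0.8858, so P(H) = 0.8858/(1+0.8858) ≈ 0.47.

P(H) = 0.47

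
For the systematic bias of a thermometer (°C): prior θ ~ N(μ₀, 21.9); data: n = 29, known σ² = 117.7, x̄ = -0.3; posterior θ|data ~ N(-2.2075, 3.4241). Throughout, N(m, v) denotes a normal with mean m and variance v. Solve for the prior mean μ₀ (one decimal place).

μ₀ = -12.5

The posterior mean is a precision-weighted average: μ_n = (τ₀μ₀ + τ_data·x̄)/(τ₀+τ_data), with τ₀=1/σ₀² and τ_data=n/σ².
Here τ₀ = 1/21.9 = 0.045662 and τ_data = 29/117.7 = 0.246389, so τ_n = 0.292051.
Rearranging for μ₀: μ₀ = (μ_n·τ_n − τ_data·x̄)/τ₀ = (-2.2075·0.292051 − 0.246389·-0.3) / 0.045662 = -0.570786/0.045662 ≈ -12.5.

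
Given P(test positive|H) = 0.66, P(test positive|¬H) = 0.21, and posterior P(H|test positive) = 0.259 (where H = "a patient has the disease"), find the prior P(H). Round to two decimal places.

P(H) = 0.10

In odds form, posterior odds = prior odds × likelihood ratio, so prior odds = posterior odds ÷ LR.
Posterior odds = 0.259/(1−0.259) = 0.3495. LR = 0.66/0.21 = 3.1429.
Prior odds = 0.3495/3.1429 = 0.1112, so P(H) = 0.1112/(1+0.1112) ≈ 0.10.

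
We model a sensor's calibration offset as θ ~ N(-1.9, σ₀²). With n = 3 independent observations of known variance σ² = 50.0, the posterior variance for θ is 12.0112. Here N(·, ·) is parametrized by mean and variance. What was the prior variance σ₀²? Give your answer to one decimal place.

For the Normal–Normal model with known σ², precisions add: τ_n = τ₀ + n/σ².
So 1/σ₀² = 1/12.0112 − 3/50.0 = 0.083256 − 0.060000 = 0.023256.
Hence σ₀² = 1/0.023256 ≈ 43.0.

σ₀² = 43.0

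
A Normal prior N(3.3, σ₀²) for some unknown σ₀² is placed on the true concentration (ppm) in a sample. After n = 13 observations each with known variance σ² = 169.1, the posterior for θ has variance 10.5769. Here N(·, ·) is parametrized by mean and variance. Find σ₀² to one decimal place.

For the Normal–Normal model with known σ², precisions add: τ_n = τ₀ + n/σ².
So 1/σ₀² = 1/10.5769 − 13/169.1 = 0.094546 − 0.076878 = 0.017668.
Hence σ₀² = 1/0.017668 ≈ 56.6.

σ₀² = 56.6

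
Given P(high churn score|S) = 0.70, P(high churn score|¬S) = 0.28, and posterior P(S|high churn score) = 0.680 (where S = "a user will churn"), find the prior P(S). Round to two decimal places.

In odds form, posterior odds = prior odds × likelihood ratio, so prior odds = posterior odds ÷ LR.
Posterior odds = 0.680/(1−0.680) = 2.1250. LR = 0.70/0.28 = 2.5000.
Prior odds = 2.1250/2.5000 = 0.8500, so P(S) = 0.8500/(1+0.8500) ≈ 0.46.

P(S) = 0.46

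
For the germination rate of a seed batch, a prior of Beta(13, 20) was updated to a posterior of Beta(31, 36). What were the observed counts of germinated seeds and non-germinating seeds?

Under Beta–binomial conjugacy the posterior parameters are (a+s, b+f).
Match parameters: s=31−13=18, f=36−20=16.

18 germinated seeds and 16 non-germinating seeds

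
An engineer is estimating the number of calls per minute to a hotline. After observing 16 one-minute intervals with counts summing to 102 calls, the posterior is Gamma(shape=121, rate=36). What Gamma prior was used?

Gamma(shape=19, rate=20)

A Gamma(α, β) prior (rate parametrization) on a Poisson rate with n observations summing to S gives posterior Gamma(α+S, β+n).
So α = 121 − 102 = 19 and β = 36 − 16 = 20.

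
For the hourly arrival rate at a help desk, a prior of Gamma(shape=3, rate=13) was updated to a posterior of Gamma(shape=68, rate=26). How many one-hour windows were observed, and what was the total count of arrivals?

n = 13 one-hour windows with total 65 arrivals

Gamma–Poisson conjugacy: posterior shape = α + Σxᵢ, posterior rate = β + n.
Matching: Σxᵢ = 68 − 3 = 65 and n = 26 − 13 = 13.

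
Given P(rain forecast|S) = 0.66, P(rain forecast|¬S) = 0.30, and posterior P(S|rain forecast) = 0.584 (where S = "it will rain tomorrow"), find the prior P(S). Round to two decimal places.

In odds form, posterior odds = prior odds × likelihood ratio, so prior odds = posterior odds ÷ LR.
Posterior odds = 0.584/(1−0.584) = 1.4038. LR = 0.66/0.30 = 2.2000.
Prior odds = 1.4038/2.2000 = 0.6381, so P(S) = 0.6381/(1+0.6381) ≈ 0.39.

P(S) = 0.39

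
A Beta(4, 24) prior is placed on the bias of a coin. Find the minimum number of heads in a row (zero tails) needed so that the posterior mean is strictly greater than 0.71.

k = 55

After k heads and 0 tails the posterior is Beta(4+k, 24), with mean (4+k)/(4+24+k).
Set (4+k)/(28+k) > 0.71 and solve: k > (0.71·28 − 4)/(1 − 0.71) = 54.759.
The smallest integer exceeding 54.759 is 55, and checking k=55: (59)/(83) = 0.7108 > 0.71.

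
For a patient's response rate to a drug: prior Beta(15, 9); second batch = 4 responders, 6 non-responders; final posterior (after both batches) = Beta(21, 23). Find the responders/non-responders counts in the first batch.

2 responders and 8 non-responders

Sequential conjugate updates are equivalent to a single update on the pooled data, so total successes = posterior α − prior α and total failures = posterior β − prior β.
Total across both batches: 21−15=6 responders, 23−9=14 non-responders.
Subtract the second batch: 6−4=2 responders and 14−6=8 non-responders.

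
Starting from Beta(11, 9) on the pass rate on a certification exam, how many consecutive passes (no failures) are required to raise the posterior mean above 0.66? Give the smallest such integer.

After k passes and 0 failures the posterior is Beta(11+k, 9), with mean (11+k)/(11+9+k).
Set (11+k)/(20+k) > 0.66 and solve: k > (0.66·20 − 11)/(1 − 0.66) = 6.471.
The smallest integer exceeding 6.471 is 7.

k = 7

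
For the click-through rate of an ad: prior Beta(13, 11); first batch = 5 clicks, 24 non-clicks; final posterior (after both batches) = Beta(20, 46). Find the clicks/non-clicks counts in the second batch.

Sequential conjugate updates are equivalent to a single update on the pooled data, so total successes = posterior α − prior α and total failures = posterior β − prior β.
Total across both batches: 20−13=7 clicks, 46−11=35 non-clicks.
Subtract the first batch: 7−5=2 clicks and 35−24=11 non-clicks.

2 clicks and 11 non-clicks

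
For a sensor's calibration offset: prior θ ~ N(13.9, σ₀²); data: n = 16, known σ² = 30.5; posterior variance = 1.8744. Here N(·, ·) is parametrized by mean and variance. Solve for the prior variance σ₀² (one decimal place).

For the Normal–Normal model with known σ², precisions add: τ_n = τ₀ + n/σ².
So 1/σ₀² = 1/1.8744 − 16/30.5 = 0.533504 − 0.524590 = 0.008914.
Hence σ₀² = 1/0.008914 ≈ 112.2.

σ₀² = 112.2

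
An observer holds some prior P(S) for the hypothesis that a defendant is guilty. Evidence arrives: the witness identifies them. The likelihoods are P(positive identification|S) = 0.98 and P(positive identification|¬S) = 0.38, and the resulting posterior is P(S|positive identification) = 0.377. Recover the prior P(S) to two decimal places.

P(S) = 0.19

Bayes' rule in odds form gives O(S|E) = O(S)·[P(E|S)/P(E|¬S)], hence O(S) = O(S|E)/LR.
Posterior odds = 0.377/(1−0.377) = 0.6051. LR = 0.98/0.38 = 2.5789.
Prior odds = 0.6051/2.5789 = 0.2346, so P(S) = 0.2346/(1+0.2346) ≈ 0.19.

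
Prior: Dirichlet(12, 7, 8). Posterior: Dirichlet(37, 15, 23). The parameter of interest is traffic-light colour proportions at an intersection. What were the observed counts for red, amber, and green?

For a Dirichlet(α) prior with multinomial counts c, the posterior is Dirichlet(α + c) componentwise.
Counts are posterior − prior componentwise: 37−12=25, 15−7=8, 23−8=15.

counts (25, 8, 15)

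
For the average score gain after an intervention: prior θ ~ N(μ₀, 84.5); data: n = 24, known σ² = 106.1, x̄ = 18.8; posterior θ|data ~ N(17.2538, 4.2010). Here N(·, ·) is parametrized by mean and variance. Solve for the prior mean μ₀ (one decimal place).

μ₀ = -12.3

The posterior mean is a precision-weighted average: μ_n = (τ₀μ₀ + τ_data·x̄)/(τ₀+τ_data), with τ₀=1/σ₀² and τ_data=n/σ².
Here τ₀ = 1/84.5 = 0.011834 and τ_data = 24/106.1 = 0.226202, so τ_n = 0.238036.
Rearranging for μ₀: μ₀ = (μ_n·τ_n − τ_data·x̄)/τ₀ = (17.2538·0.238036 − 0.226202·18.8) / 0.011834 = -0.145572/0.011834 ≈ -12.3.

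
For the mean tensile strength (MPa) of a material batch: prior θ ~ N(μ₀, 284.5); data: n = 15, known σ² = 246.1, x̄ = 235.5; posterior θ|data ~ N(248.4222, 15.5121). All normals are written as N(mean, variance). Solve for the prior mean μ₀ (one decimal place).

μ₀ = 472.5

With known observation variance, the Normal–Normal posterior has precision τ_n = τ₀ + n/σ² and mean μ_n = (τ₀μ₀ + (n/σ²)x̄)/τ_n.
Here τ₀ = 1/284.5 = 0.003515 and τ_data = 15/246.1 = 0.060951, so τ_n = 0.064466.
Rearranging for μ₀: μ₀ = (μ_n·τ_n − τ_data·x̄)/τ₀ = (248.4222·0.064466 − 0.060951·235.5) / 0.003515 = 1.660825/0.003515 ≈ 472.5.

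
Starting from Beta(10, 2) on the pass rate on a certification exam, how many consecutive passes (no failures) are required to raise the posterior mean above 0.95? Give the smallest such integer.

After k passes and 0 failures the posterior is Beta(10+k, 2), with mean (10+k)/(10+2+k).
Set (10+k)/(12+k) > 0.95 and solve: k > (0.95·12 − 10)/(1 − 0.95) = 28.000.
The smallest integer exceeding 28.000 is 29, and checking k=29: (39)/(41) = 0.9512 > 0.95.

k = 29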